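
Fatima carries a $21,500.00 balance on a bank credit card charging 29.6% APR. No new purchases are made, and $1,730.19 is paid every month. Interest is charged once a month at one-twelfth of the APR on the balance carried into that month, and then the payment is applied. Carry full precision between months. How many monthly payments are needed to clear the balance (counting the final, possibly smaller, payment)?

Monthly rate r = 29.6%/12 = 2.46667% = 0.0246667.
Recurrence: B ← B·(1+r) − $1,730.19.
Month 1: interest $530.33; balance after payment $20,300.14.
Month 2: interest $500.74; balance after payment $19,070.69.
Closed form: n = −ln(1 − rB₀/P)/ln(1+r) = −ln(0.69348)/ln(1.02467) ≈ 15.021, so the balance reaches zero during payment 16.

16 payments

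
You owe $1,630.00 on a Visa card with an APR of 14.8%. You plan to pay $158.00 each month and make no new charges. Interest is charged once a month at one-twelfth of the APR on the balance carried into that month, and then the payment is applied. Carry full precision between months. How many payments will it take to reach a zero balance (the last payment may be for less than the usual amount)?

12 months

Monthly rate r = 14.8%/12 = 1.23333% = 0.0123333.
Recurrence: B ← B·(1+r) − $158.00.
Month 1: interest $20.10; balance after payment $1,492.10.
Month 2: interest $18.40; balance after payment $1,352.51.
Closed form: n = −ln(1 − rB₀/P)/ln(1+r) = −ln(0.87276)/ln(1.01233) ≈ 11.102, so the balance reaches zero during payment 12.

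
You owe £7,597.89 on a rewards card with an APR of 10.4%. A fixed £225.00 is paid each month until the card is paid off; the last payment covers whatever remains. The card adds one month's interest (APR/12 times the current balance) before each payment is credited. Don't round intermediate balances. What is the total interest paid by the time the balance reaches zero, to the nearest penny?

£1,430.11

Monthly rate r = 10.4%/12 = 0.866667% = 0.00866667.
Payoff takes n = ⌈−ln(1 − rB₀/P)/ln(1+r)⌉ = ⌈40.124⌉ = 41 payments; the last is £28.00.
Total paid = 40·£225.00 + £28.00 = £9,028.00.
Total interest = total paid − principal = £9,028.00 − £7,597.89 = £1,430.11.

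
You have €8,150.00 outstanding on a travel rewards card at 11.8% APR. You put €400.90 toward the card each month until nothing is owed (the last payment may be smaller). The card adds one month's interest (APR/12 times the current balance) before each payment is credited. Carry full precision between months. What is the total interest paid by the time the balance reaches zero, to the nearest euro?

€988

Monthly rate r = 11.8%/12 = 0.983333% = 0.00983333.
Payoff takes n = ⌈−ln(1 − rB₀/P)/ln(1+r)⌉ = ⌈22.792⌉ = 23 payments; the last is €317.73.
Total paid = 22·€400.90 + €317.73 = €9,137.53.
Total interest = total paid − principal = €9,137.53 − €8,150.00 = €987.53.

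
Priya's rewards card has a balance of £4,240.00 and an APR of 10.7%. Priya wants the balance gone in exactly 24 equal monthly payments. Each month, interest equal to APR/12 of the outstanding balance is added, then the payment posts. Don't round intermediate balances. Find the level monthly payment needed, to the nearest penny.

Monthly rate r = 10.7%/12 = 0.891667% = 0.00891667.
Level-payment amortization: P = B₀·r / (1 − (1+r)^(−n)) = 4240.00·0.00891667 / (1 − 1.00892^(−24)).
Denominator 1 − (1+r)^(−24) = 0.191885523.
P = 37.8067 / 0.191885523 ≈ 197.03.

£197.03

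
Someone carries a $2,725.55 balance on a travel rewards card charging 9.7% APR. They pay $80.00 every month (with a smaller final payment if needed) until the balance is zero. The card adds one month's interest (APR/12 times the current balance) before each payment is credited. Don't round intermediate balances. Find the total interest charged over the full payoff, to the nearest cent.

Monthly rate r = 9.7%/12 = 0.808333% = 0.00808333.
Payoff takes n = ⌈−ln(1 − rB₀/P)/ln(1+r)⌉ = ⌈40.012⌉ = 41 payments; the last is $0.94.
Total paid = 40·$80.00 + $0.94 = $3,200.94.
Total interest = total paid − principal = $3,200.94 − $2,725.55 = $475.39.

$475.39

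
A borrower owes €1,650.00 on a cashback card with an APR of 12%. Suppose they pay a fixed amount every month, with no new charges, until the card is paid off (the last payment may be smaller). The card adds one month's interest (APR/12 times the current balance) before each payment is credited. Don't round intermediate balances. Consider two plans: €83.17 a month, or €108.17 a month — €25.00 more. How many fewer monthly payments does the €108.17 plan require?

Monthly rate r = 12%/12 = 1% = 0.01.
At €83.17/mo: n = ⌈−ln(1 − rB₀/P)/ln(1+r)⌉ = 23 payments (last €18.66); total interest = total paid − €1,650.00 = €198.40.
At €108.17/mo: 17 payments (last €68.65); total interest €149.37.
Payments saved = 23 − 17 = 6.

6 fewer payments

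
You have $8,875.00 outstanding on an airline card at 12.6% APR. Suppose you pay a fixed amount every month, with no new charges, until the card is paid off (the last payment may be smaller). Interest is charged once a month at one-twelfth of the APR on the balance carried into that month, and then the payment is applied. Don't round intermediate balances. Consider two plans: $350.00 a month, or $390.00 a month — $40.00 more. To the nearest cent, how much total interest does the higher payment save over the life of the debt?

$178.96

Monthly rate r = 12.6%/12 = 1.05% = 0.0105.
At $350.00/mo: n = ⌈−ln(1 − rB₀/P)/ln(1+r)⌉ = 30 payments (last $224.07); total interest = total paid − $8,875.00 = $1,499.07.
At $390.00/mo: 27 payments (last $55.11); total interest $1,320.11.
Interest saved = $1,499.07 − $1,320.11 = $178.96.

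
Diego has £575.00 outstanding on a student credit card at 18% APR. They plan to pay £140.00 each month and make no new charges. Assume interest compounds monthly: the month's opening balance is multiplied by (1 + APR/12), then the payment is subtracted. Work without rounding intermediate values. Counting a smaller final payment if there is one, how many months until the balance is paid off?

5 payments

Monthly rate r = 18%/12 = 1.5% = 0.015.
Recurrence: B ← B·(1+r) − £140.00.
Month 1: interest £8.62; balance after payment £443.62.
Month 2: interest £6.65; balance after payment £310.28.
Month 3: interest £4.65; balance after payment £174.93.
Month 4: interest £2.62; balance after payment £37.56.
Month 5: interest £0.56; balance after payment £0.00.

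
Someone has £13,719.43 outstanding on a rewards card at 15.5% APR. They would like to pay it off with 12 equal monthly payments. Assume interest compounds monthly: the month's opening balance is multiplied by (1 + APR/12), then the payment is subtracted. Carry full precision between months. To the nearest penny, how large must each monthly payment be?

£1,241.53

Monthly rate r = 15.5%/12 = 1.29167% = 0.0129167.
Level-payment amortization: P = B₀·r / (1 − (1+r)^(−n)) = 13719.43·0.0129167 / (1 − 1.01292^(−12)).
Denominator 1 − (1+r)^(−12) = 0.142734405.
P = 177.209 / 0.142734405 ≈ 1241.53.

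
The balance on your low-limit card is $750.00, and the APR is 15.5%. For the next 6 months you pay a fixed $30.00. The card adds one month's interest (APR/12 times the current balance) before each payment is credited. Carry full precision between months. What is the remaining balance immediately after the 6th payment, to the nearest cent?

Monthly rate r = 15.5%/12 = 1.29167% = 0.0129167.
Each month: B ← B·(1+r) − $30.00.
Month 1: interest $9.69; balance after payment $729.69.
Month 2: interest $9.43; balance after payment $709.11.
Month 3: interest $9.16; balance after payment $688.27.
Month 4: interest $8.89; balance after payment $667.16.
Month 5: interest $8.62; balance after payment $645.78.
Month 6: interest $8.34; balance after payment $624.12.

$624.12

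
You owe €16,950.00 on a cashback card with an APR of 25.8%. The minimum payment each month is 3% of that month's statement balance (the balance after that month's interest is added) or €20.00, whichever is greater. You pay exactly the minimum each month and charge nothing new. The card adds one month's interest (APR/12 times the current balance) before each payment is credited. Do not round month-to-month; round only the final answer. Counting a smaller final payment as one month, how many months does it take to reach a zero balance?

Monthly rate r = 25.8%/12 = 2.15% = 0.0215.
While 3% of the post-interest balance exceeds €20.00, each month B ← (B·(1+r))·(1 − 0.03), i.e. B shrinks by the factor (1+r)·0.97 = 0.99086.
This holds for months 1–355. Entering month 356 the balance is €649.77; 3% of the post-interest balance is now below €20.00, so the flat €20.00 minimum applies from here.
From month 356 a fixed €20.00 at rate r clears €649.77 in 57 more payments. Total: 355 + 57 = 412 months.

412 months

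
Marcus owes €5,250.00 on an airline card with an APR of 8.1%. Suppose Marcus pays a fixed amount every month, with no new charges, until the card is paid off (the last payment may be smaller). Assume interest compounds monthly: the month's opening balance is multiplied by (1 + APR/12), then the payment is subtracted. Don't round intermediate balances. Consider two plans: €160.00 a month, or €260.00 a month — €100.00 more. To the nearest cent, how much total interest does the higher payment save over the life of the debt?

€291.50

Monthly rate r = 8.1%/12 = 0.675% = 0.00675.
At €160.00/mo: n = ⌈−ln(1 − rB₀/P)/ln(1+r)⌉ = 38 payments (last €34.70); total interest = total paid − €5,250.00 = €704.70.
At €260.00/mo: 22 payments (last €203.20); total interest €413.20.
Interest saved = €704.70 − €413.20 = €291.50.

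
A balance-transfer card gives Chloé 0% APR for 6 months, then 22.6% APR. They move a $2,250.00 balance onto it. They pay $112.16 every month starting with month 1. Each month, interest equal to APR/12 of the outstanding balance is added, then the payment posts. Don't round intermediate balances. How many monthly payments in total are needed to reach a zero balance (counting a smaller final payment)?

Promo months 1–6 at r₀ = 0%/12 = 0; months 7+ at r₁ = 22.6%/12 = 0.0188333.
After month 6 (no interest yet): B = $2,250.00 − 6·$112.16 = $1,577.04.
Then at r₁ with $112.16/mo: n₂ = −ln(1 − r₁·B/P)/ln(1+r₁) ≈ 16.49 → 17 more payments.

23 payments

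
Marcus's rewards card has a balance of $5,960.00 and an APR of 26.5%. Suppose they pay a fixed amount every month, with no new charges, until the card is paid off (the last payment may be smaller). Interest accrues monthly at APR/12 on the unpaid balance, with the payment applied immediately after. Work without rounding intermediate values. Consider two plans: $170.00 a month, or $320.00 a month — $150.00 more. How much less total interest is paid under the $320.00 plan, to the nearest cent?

$3,819.54

Monthly rate r = 26.5%/12 = 2.20833% = 0.0220833.
At $170.00/mo: n = ⌈−ln(1 − rB₀/P)/ln(1+r)⌉ = 69 payments (last $22.39); total interest = total paid − $5,960.00 = $5,622.39.
At $320.00/mo: 25 payments (last $82.85); total interest $1,802.85.
Interest saved = $5,622.39 − $1,802.85 = $3,819.54.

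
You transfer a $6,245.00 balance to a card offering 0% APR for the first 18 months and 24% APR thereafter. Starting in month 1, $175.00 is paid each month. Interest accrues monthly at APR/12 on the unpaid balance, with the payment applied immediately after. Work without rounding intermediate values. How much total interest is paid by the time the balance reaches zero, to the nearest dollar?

$763

Promo months 1–18 at r₀ = 0%/12 = 0; months 19+ at r₁ = 24%/12 = 0.02.
After month 18 (no interest yet): B = $6,245.00 − 18·$175.00 = $3,095.00.
Then at r₁ with $175.00/mo: n₂ = −ln(1 − r₁·B/P)/ln(1+r₁) ≈ 22.04 → 23 more payments.
Total paid = 40·$175.00 + $7.63 = $7,007.63; interest = $7,007.63 − $6,245.00 = $762.63.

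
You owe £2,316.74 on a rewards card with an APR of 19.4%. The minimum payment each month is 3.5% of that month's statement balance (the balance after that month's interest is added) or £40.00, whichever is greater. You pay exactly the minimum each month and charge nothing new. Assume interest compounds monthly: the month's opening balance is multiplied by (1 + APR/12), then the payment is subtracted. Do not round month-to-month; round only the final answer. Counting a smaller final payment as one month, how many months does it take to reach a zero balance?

75 months

Monthly rate r = 19.4%/12 = 1.61667% = 0.0161667.
While 3.5% of the post-interest balance exceeds £40.00, each month B ← (B·(1+r))·(1 − 0.035), i.e. B shrinks by the factor (1+r)·0.965 = 0.9806.
This holds for months 1–37. Entering month 38 the balance is £1,122.25; 3.5% of the post-interest balance is now below £40.00, so the flat £40.00 minimum applies from here.
From month 38 a fixed £40.00 at rate r clears £1,122.25 in 38 more payments. Total: 37 + 38 = 75 months.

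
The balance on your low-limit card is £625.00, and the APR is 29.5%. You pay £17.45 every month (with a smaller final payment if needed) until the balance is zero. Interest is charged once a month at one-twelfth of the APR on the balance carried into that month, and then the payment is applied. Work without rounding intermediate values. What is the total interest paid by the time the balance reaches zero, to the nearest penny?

£901.46

Monthly rate r = 29.5%/12 = 2.45833% = 0.0245833.
Payoff takes n = ⌈−ln(1 − rB₀/P)/ln(1+r)⌉ = ⌈87.473⌉ = 88 payments; the last is £8.31.
Total paid = 87·£17.45 + £8.31 = £1,526.46.
Total interest = total paid − principal = £1,526.46 − £625.00 = £901.46.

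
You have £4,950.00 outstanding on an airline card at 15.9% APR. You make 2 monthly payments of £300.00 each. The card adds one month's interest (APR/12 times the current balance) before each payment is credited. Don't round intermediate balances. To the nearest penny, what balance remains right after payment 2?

£4,478.07

Monthly rate r = 15.9%/12 = 1.325% = 0.01325.
Each month: B ← B·(1+r) − £300.00.
Month 1: interest £65.59; balance after payment £4,715.59.
Month 2: interest £62.48; balance after payment £4,478.07.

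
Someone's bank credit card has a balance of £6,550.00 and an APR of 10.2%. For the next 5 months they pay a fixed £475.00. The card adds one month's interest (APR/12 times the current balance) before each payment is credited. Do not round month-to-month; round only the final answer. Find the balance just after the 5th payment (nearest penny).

£4,417.43

Monthly rate r = 10.2%/12 = 0.85% = 0.0085.
Each month: B ← B·(1+r) − £475.00.
Month 1: interest £55.67; balance after payment £6,130.68.
Month 2: interest £52.11; balance after payment £5,707.79.
Month 3: interest £48.52; balance after payment £5,281.30.
Month 4: interest £44.89; balance after payment £4,851.19.
Month 5: interest £41.24; balance after payment £4,417.43.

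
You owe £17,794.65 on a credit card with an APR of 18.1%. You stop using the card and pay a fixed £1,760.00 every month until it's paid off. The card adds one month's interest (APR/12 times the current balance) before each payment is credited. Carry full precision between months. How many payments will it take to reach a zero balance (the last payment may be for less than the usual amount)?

Monthly rate r = 18.1%/12 = 1.50833% = 0.0150833.
Recurrence: B ← B·(1+r) − £1,760.00.
Month 1: interest £268.40; balance after payment £16,303.05.
Month 2: interest £245.90; balance after payment £14,788.96.
Closed form: n = −ln(1 − rB₀/P)/ln(1+r) = −ln(0.8475)/ln(1.01508) ≈ 11.053, so the balance reaches zero during payment 12.

12 months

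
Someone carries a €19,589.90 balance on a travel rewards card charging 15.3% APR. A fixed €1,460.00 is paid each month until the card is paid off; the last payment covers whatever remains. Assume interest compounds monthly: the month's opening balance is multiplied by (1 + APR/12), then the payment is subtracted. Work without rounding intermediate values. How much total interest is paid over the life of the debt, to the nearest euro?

Monthly rate r = 15.3%/12 = 1.275% = 0.01275.
Payoff takes n = ⌈−ln(1 − rB₀/P)/ln(1+r)⌉ = ⌈14.809⌉ = 15 payments; the last is €1,183.24.
Total paid = 14·€1,460.00 + €1,183.24 = €21,623.24.
Total interest = total paid − principal = €21,623.24 − €19,589.90 = €2,033.34.

€2,033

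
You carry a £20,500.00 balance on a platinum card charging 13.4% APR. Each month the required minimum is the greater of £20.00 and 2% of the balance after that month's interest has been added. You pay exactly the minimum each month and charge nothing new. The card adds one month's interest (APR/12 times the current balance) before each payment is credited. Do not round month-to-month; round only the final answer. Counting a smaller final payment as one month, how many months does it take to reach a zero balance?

Monthly rate r = 13.4%/12 = 1.11667% = 0.0111667.
While 2% of the post-interest balance exceeds £20.00, each month B ← (B·(1+r))·(1 − 0.02), i.e. B shrinks by the factor (1+r)·0.98 = 0.99094.
This holds for months 1–334. Entering month 335 the balance is £981.88; 2% of the post-interest balance is now below £20.00, so the flat £20.00 minimum applies from here.
From month 335 a fixed £20.00 at rate r clears £981.88 in 72 more payments. Total: 334 + 72 = 406 months.

406 months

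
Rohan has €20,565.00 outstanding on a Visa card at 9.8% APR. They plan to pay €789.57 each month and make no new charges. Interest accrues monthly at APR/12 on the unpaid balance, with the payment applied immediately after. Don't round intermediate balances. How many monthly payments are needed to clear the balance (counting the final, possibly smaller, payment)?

Monthly rate r = 9.8%/12 = 0.816667% = 0.00816667.
Recurrence: B ← B·(1+r) − €789.57.
Month 1: interest €167.95; balance after payment €19,943.38.
Month 2: interest €162.87; balance after payment €19,316.68.
Closed form: n = −ln(1 − rB₀/P)/ln(1+r) = −ln(0.78729)/ln(1.00817) ≈ 29.404, so the balance reaches zero during payment 30.

30 months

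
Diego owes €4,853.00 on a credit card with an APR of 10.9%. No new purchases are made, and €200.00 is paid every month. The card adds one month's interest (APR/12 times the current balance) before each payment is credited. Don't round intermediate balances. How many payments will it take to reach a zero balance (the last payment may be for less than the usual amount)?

28 months

Monthly rate r = 10.9%/12 = 0.908333% = 0.00908333.
Recurrence: B ← B·(1+r) − €200.00.
Month 1: interest €44.08; balance after payment €4,697.08.
Month 2: interest €42.67; balance after payment €4,539.75.
Closed form: n = −ln(1 − rB₀/P)/ln(1+r) = −ln(0.77959)/ln(1.00908) ≈ 27.535, so the balance reaches zero during payment 28.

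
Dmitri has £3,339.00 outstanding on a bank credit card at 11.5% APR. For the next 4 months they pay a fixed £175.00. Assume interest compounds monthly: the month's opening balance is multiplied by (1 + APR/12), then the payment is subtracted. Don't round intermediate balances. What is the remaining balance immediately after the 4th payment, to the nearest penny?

Monthly rate r = 11.5%/12 = 0.958333% = 0.00958333.
Each month: B ← B·(1+r) − £175.00.
Month 1: interest £32.00; balance after payment £3,196.00.
Month 2: interest £30.63; balance after payment £3,051.63.
Month 3: interest £29.24; balance after payment £2,905.87.
Month 4: interest £27.85; balance after payment £2,758.72.

£2,758.72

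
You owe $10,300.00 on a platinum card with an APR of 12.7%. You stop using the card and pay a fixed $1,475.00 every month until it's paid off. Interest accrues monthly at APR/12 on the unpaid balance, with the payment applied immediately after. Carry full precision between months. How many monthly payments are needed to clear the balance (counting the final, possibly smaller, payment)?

8 months

Monthly rate r = 12.7%/12 = 1.05833% = 0.0105833.
Recurrence: B ← B·(1+r) − $1,475.00.
Month 1: interest $109.01; balance after payment $8,934.01.
Month 2: interest $94.55; balance after payment $7,553.56.
Closed form: n = −ln(1 − rB₀/P)/ln(1+r) = −ln(0.9261)/ln(1.01058) ≈ 7.293, so the balance reaches zero during payment 8.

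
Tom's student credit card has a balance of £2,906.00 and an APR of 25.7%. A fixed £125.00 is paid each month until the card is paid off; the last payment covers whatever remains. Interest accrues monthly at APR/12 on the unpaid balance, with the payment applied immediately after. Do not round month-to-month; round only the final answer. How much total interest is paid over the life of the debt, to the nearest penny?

£1,158.32

Monthly rate r = 25.7%/12 = 2.14167% = 0.0214167.
Payoff takes n = ⌈−ln(1 − rB₀/P)/ln(1+r)⌉ = ⌈32.512⌉ = 33 payments; the last is £64.32.
Total paid = 32·£125.00 + £64.32 = £4,064.32.
Total interest = total paid − principal = £4,064.32 − £2,906.00 = £1,158.32.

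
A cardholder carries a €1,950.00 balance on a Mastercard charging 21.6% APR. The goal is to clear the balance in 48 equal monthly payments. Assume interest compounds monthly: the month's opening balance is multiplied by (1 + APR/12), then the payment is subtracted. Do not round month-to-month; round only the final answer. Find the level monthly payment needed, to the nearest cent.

€61.01

Monthly rate r = 21.6%/12 = 1.8% = 0.018.
Level-payment amortization: P = B₀·r / (1 − (1+r)^(−n)) = 1950.00·0.018 / (1 − 1.018^(−48)).
Denominator 1 − (1+r)^(−48) = 0.575276143.
P = 35.1 / 0.575276143 ≈ 61.01.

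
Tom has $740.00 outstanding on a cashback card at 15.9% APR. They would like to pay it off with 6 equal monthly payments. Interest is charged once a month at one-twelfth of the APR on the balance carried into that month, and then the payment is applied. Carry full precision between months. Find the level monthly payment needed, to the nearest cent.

$129.12

Monthly rate r = 15.9%/12 = 1.325% = 0.01325.
Level-payment amortization: P = B₀·r / (1 − (1+r)^(−n)) = 740.00·0.01325 / (1 − 1.01325^(−6)).
Denominator 1 − (1+r)^(−6) = 0.0759396717.
P = 9.805 / 0.0759396717 ≈ 129.12.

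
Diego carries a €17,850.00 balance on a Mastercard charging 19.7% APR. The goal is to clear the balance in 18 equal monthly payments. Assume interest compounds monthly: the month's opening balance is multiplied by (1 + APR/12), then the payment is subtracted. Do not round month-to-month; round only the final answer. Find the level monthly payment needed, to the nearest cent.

€1,153.45

Monthly rate r = 19.7%/12 = 1.64167% = 0.0164167.
Level-payment amortization: P = B₀·r / (1 − (1+r)^(−n)) = 17850.00·0.0164167 / (1 − 1.01642^(−18)).
Denominator 1 − (1+r)^(−18) = 0.254052951.
P = 293.037 / 0.254052951 ≈ 1153.45.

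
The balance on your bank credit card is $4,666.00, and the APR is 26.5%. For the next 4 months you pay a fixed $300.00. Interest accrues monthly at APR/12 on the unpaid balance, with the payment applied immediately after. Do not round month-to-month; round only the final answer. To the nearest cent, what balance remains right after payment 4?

Monthly rate r = 26.5%/12 = 2.20833% = 0.0220833.
Each month: B ← B·(1+r) − $300.00.
Month 1: interest $103.04; balance after payment $4,469.04.
Month 2: interest $98.69; balance after payment $4,267.73.
Month 3: interest $94.25; balance after payment $4,061.98.
Month 4: interest $89.70; balance after payment $3,851.68.

$3,851.68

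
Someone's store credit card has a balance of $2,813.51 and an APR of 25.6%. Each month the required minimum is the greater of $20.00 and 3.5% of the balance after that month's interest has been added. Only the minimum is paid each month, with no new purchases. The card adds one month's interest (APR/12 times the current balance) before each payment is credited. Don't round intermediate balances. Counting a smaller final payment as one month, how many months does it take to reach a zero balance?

Monthly rate r = 25.6%/12 = 2.13333% = 0.0213333.
While 3.5% of the post-interest balance exceeds $20.00, each month B ← (B·(1+r))·(1 − 0.035), i.e. B shrinks by the factor (1+r)·0.965 = 0.98559.
This holds for months 1–112. Entering month 113 the balance is $553.44; 3.5% of the post-interest balance is now below $20.00, so the flat $20.00 minimum applies from here.
From month 113 a fixed $20.00 at rate r clears $553.44 in 43 more payments. Total: 112 + 43 = 155 months.

155 months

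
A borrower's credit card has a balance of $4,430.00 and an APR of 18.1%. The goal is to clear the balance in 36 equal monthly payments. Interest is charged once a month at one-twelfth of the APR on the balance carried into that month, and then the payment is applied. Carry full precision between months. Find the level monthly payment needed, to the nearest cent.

Monthly rate r = 18.1%/12 = 1.50833% = 0.0150833.
Level-payment amortization: P = B₀·r / (1 − (1+r)^(−n)) = 4430.00·0.0150833 / (1 − 1.01508^(−36)).
Denominator 1 − (1+r)^(−36) = 0.41663697.
P = 66.8192 / 0.41663697 ≈ 160.38.

$160.38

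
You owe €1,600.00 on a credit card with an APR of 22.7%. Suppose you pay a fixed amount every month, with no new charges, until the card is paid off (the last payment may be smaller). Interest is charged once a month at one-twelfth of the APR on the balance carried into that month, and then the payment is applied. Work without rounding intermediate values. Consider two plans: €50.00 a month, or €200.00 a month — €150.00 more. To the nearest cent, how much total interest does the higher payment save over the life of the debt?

€729.11

Monthly rate r = 22.7%/12 = 1.89167% = 0.0189167.
At €50.00/mo: n = ⌈−ln(1 − rB₀/P)/ln(1+r)⌉ = 50 payments (last €30.67); total interest = total paid − €1,600.00 = €880.67.
At €200.00/mo: 9 payments (last €151.56); total interest €151.56.
Interest saved = €880.67 − €151.56 = €729.11.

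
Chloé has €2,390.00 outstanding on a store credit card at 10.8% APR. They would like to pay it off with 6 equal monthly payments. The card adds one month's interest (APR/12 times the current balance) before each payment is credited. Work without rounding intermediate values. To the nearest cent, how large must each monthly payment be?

Monthly rate r = 10.8%/12 = 0.9% = 0.009.
Level-payment amortization: P = B₀·r / (1 − (1+r)^(−n)) = 2390.00·0.009 / (1 − 1.009^(−6)).
Denominator 1 − (1+r)^(−6) = 0.052339012.
P = 21.51 / 0.052339012 ≈ 410.97.

€410.97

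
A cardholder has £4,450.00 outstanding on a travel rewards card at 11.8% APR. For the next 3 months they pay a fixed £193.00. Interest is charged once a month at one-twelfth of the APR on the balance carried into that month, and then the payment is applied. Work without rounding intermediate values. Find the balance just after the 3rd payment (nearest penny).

£3,997.86

Monthly rate r = 11.8%/12 = 0.983333% = 0.00983333.
Each month: B ← B·(1+r) − £193.00.
Month 1: interest £43.76; balance after payment £4,300.76.
Month 2: interest £42.29; balance after payment £4,150.05.
Month 3: interest £40.81; balance after payment £3,997.86.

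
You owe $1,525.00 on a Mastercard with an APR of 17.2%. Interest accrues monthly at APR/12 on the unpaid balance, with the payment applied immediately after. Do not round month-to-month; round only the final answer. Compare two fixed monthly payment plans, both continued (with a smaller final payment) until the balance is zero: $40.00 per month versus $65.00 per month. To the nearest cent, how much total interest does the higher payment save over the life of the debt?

Monthly rate r = 17.2%/12 = 1.43333% = 0.0143333.
At $40.00/mo: n = ⌈−ln(1 − rB₀/P)/ln(1+r)⌉ = 56 payments (last $22.36); total interest = total paid − $1,525.00 = $697.36.
At $65.00/mo: 29 payments (last $52.20); total interest $347.20.
Interest saved = $697.36 − $347.20 = $350.16.

$350.16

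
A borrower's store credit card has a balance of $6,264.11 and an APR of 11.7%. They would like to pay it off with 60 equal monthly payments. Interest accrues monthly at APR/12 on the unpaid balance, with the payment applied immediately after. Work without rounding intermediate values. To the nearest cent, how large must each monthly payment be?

$138.39

Monthly rate r = 11.7%/12 = 0.975% = 0.00975.
Level-payment amortization: P = B₀·r / (1 − (1+r)^(−n)) = 6264.11·0.00975 / (1 − 1.00975^(−60)).
Denominator 1 − (1+r)^(−60) = 0.441313356.
P = 61.0751 / 0.441313356 ≈ 138.39.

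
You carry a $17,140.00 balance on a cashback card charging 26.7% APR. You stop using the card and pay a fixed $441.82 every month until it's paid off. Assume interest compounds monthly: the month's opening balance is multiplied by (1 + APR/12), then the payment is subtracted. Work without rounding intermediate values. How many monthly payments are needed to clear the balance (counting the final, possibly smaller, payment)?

91 payments

Monthly rate r = 26.7%/12 = 2.225% = 0.02225.
Recurrence: B ← B·(1+r) − $441.82.
Month 1: interest $381.37; balance after payment $17,079.55.
Month 2: interest $380.02; balance after payment $17,017.74.
Closed form: n = −ln(1 − rB₀/P)/ln(1+r) = −ln(0.13683)/ln(1.02225) ≈ 90.384, so the balance reaches zero during payment 91.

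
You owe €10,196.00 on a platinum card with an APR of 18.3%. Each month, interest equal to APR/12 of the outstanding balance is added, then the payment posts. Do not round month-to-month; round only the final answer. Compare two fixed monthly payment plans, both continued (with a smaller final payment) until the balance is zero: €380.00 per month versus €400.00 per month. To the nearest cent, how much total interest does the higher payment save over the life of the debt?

Monthly rate r = 18.3%/12 = 1.525% = 0.01525.
At €380.00/mo: n = ⌈−ln(1 − rB₀/P)/ln(1+r)⌉ = 35 payments (last €293.27); total interest = total paid − €10,196.00 = €3,017.27.
At €400.00/mo: 33 payments (last €209.22); total interest €2,813.22.
Interest saved = €3,017.27 − €2,813.22 = €204.05.

€204.05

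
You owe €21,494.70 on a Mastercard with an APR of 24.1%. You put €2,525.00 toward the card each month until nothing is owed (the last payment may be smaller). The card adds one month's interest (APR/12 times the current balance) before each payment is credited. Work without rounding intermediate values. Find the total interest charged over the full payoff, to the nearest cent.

Monthly rate r = 24.1%/12 = 2.00833% = 0.0200833.
Payoff takes n = ⌈−ln(1 − rB₀/P)/ln(1+r)⌉ = ⌈9.429⌉ = 10 payments; the last is €1,089.75.
Total paid = 9·€2,525.00 + €1,089.75 = €23,814.75.
Total interest = total paid − principal = €23,814.75 − €21,494.70 = €2,320.05.

€2,320.05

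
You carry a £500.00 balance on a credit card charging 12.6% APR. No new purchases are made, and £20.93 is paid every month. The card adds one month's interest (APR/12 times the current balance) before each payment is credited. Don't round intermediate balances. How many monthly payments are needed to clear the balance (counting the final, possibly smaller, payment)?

28 months

Monthly rate r = 12.6%/12 = 1.05% = 0.0105.
Recurrence: B ← B·(1+r) − £20.93.
Month 1: interest £5.25; balance after payment £484.32.
Month 2: interest £5.09; balance after payment £468.48.
Closed form: n = −ln(1 − rB₀/P)/ln(1+r) = −ln(0.74916)/ln(1.0105) ≈ 27.649, so the balance reaches zero during payment 28.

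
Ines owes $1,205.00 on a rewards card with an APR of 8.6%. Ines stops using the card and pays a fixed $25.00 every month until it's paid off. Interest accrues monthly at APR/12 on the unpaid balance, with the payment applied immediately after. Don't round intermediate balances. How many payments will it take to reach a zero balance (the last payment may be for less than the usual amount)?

60 payments

Monthly rate r = 8.6%/12 = 0.716667% = 0.00716667.
Recurrence: B ← B·(1+r) − $25.00.
Month 1: interest $8.64; balance after payment $1,188.64.
Month 2: interest $8.52; balance after payment $1,172.15.
Closed form: n = −ln(1 − rB₀/P)/ln(1+r) = −ln(0.65457)/ln(1.00717) ≈ 59.344, so the balance reaches zero during payment 60.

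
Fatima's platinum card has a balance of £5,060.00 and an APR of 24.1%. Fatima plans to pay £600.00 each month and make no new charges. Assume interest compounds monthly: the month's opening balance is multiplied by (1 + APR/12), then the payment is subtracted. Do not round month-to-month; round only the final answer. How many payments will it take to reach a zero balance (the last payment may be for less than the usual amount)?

Monthly rate r = 24.1%/12 = 2.00833% = 0.0200833.
Recurrence: B ← B·(1+r) − £600.00.
Month 1: interest £101.62; balance after payment £4,561.62.
Month 2: interest £91.61; balance after payment £4,053.23.
Closed form: n = −ln(1 − rB₀/P)/ln(1+r) = −ln(0.83063)/ln(1.02008) ≈ 9.332, so the balance reaches zero during payment 10.

10 payments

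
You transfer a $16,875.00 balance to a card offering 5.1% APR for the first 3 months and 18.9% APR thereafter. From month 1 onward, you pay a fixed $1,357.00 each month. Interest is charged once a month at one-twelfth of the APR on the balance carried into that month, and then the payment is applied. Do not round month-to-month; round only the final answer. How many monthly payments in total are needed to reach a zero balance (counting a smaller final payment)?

Promo months 1–3 at r₀ = 5.1%/12 = 0.00425; months 4+ at r₁ = 18.9%/12 = 0.01575.
After month 3: iterate B ← B·(1+r₀) − $1,357.00 for 3 months → $13,002.75.
Then at r₁ with $1,357.00/mo: n₂ = −ln(1 − r₁·B/P)/ln(1+r₁) ≈ 10.47 → 11 more payments.

14 months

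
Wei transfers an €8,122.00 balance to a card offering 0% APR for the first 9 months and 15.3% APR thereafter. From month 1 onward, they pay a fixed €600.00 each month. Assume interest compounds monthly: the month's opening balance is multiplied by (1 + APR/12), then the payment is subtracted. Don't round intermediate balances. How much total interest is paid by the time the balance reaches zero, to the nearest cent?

Promo months 1–9 at r₀ = 0%/12 = 0; months 10+ at r₁ = 15.3%/12 = 0.01275.
After month 9 (no interest yet): B = €8,122.00 − 9·€600.00 = €2,722.00.
Then at r₁ with €600.00/mo: n₂ = −ln(1 − r₁·B/P)/ln(1+r₁) ≈ 4.70 → 5 more payments.
Total paid = 13·€600.00 + €422.53 = €8,222.53; interest = €8,222.53 − €8,122.00 = €100.53.

€100.53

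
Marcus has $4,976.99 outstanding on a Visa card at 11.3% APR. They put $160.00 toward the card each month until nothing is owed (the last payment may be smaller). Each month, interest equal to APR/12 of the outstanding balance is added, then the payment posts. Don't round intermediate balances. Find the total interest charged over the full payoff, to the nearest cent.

Monthly rate r = 11.3%/12 = 0.941667% = 0.00941667.
Payoff takes n = ⌈−ln(1 − rB₀/P)/ln(1+r)⌉ = ⌈36.981⌉ = 37 payments; the last is $156.95.
Total paid = 36·$160.00 + $156.95 = $5,916.95.
Total interest = total paid − principal = $5,916.95 − $4,976.99 = $939.96.

$939.96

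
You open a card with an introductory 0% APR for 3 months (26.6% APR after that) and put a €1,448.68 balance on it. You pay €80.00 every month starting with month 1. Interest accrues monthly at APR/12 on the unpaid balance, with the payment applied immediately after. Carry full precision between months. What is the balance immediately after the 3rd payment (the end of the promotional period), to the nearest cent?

Promo months 1–3 at r₀ = 0%/12 = 0; months 4+ at r₁ = 26.6%/12 = 0.0221667.
After month 3 (no interest yet): B = €1,448.68 − 3·€80.00 = €1,208.68.

€1,208.68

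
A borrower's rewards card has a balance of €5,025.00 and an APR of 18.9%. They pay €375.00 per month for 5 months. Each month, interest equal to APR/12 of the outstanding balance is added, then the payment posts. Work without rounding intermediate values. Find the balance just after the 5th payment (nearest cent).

€3,498.38

Monthly rate r = 18.9%/12 = 1.575% = 0.01575.
Each month: B ← B·(1+r) − €375.00.
Month 1: interest €79.14; balance after payment €4,729.14.
Month 2: interest €74.48; balance after payment €4,428.63.
Month 3: interest €69.75; balance after payment €4,123.38.
Month 4: interest €64.94; balance after payment €3,813.32.
Month 5: interest €60.06; balance after payment €3,498.38.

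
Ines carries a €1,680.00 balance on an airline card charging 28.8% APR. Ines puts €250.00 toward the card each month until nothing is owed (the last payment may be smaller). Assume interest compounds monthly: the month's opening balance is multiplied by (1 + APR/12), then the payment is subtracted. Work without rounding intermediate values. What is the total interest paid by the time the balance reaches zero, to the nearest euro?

€175

Monthly rate r = 28.8%/12 = 2.4% = 0.024.
Payoff takes n = ⌈−ln(1 − rB₀/P)/ln(1+r)⌉ = ⌈7.416⌉ = 8 payments; the last is €104.68.
Total paid = 7·€250.00 + €104.68 = €1,854.68.
Total interest = total paid − principal = €1,854.68 − €1,680.00 = €174.68.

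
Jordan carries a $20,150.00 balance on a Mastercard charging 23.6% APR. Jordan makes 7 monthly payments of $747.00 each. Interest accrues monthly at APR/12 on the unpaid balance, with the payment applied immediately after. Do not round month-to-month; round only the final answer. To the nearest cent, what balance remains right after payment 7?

$17,545.30

Monthly rate r = 23.6%/12 = 1.96667% = 0.0196667.
Each month: B ← B·(1+r) − $747.00.
Month 1: interest $396.28; balance after payment $19,799.28.
Month 2: interest $389.39; balance after payment $19,441.67.
Month 3: interest $382.35; balance after payment $19,077.02.
Month 4: interest $375.18; balance after payment $18,705.20.
Month 5: interest $367.87; balance after payment $18,326.07.
Month 6: interest $360.41; balance after payment $17,939.49.
Month 7: interest $352.81; balance after payment $17,545.30.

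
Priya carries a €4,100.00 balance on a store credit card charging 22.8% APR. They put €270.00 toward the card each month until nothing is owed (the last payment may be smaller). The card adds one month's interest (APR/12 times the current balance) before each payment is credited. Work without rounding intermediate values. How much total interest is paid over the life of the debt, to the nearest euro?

€783

Monthly rate r = 22.8%/12 = 1.9% = 0.019.
Payoff takes n = ⌈−ln(1 − rB₀/P)/ln(1+r)⌉ = ⌈18.086⌉ = 19 payments; the last is €23.36.
Total paid = 18·€270.00 + €23.36 = €4,883.36.
Total interest = total paid − principal = €4,883.36 − €4,100.00 = €783.36.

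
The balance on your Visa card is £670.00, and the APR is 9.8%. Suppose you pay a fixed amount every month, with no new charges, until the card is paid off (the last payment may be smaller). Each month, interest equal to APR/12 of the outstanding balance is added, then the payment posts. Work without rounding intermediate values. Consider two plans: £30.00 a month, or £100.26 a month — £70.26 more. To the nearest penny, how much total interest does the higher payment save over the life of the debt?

Monthly rate r = 9.8%/12 = 0.816667% = 0.00816667.
At £30.00/mo: n = ⌈−ln(1 − rB₀/P)/ln(1+r)⌉ = 25 payments (last £22.76); total interest = total paid − £670.00 = £72.76.
At £100.26/mo: 7 payments (last £90.26); total interest £21.82.
Interest saved = £72.76 − £21.82 = £50.94.

£50.94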